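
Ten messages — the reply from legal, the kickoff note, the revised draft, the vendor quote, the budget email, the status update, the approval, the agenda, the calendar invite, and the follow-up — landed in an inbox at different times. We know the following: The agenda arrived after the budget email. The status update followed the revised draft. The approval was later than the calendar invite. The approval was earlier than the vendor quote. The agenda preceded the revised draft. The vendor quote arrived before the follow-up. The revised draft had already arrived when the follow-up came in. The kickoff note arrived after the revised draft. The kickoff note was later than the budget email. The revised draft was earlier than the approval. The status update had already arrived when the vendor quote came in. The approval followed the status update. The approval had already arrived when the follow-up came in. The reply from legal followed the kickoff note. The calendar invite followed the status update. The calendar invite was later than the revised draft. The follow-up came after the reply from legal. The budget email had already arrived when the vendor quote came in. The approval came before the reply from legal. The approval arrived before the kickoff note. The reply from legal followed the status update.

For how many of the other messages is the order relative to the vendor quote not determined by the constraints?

Forced before the vendor quote: the agenda, the approval, the budget email, the calendar invite, the revised draft, and the status update; forced after the vendor quote: the follow-up.
That leaves the kickoff note and the reply from legal with no forced order relative to the vendor quote — 2.

2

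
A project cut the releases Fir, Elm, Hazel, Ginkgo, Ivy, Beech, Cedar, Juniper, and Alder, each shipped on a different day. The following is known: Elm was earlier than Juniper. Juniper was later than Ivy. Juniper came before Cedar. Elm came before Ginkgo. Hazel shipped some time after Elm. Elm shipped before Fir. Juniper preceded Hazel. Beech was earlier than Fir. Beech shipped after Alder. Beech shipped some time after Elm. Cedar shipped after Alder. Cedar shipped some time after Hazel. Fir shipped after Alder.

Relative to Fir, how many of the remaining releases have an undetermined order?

5

Forced before Fir: Alder, Beech, and Elm.
That leaves Cedar, Ginkgo, Hazel, Ivy, and Juniper with no forced order relative to Fir — 5.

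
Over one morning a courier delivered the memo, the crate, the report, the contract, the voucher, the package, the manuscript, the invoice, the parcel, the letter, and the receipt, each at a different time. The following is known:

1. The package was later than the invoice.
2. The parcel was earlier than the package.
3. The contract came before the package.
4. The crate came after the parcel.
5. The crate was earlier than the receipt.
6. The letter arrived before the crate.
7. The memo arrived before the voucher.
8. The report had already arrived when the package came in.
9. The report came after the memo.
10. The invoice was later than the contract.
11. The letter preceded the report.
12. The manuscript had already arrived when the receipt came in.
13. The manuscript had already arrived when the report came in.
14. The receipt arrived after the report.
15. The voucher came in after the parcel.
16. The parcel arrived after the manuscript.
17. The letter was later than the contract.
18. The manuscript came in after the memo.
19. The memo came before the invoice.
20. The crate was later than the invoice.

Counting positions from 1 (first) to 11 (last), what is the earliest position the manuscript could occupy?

The memo must come before the manuscript — 1 forced predecessor.
Nothing else is forced ahead of the manuscript, so its earliest slot is position 1 + 1 = 2.

2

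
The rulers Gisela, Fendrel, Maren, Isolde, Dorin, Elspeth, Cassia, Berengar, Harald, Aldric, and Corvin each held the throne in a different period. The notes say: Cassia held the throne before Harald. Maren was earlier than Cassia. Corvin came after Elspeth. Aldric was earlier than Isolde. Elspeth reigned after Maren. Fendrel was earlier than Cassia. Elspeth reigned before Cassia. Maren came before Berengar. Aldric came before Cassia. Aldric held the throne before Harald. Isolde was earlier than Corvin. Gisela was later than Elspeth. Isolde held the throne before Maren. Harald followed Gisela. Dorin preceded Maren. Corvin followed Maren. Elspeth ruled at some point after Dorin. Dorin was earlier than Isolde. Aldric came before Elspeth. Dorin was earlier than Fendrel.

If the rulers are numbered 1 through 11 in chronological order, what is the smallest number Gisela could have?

Aldric, Dorin, Elspeth, Isolde, and Maren must all come before Gisela — 5 forced predecessors.
Nothing else is forced ahead of Gisela, so their earliest slot is position 5 + 1 = 6.

6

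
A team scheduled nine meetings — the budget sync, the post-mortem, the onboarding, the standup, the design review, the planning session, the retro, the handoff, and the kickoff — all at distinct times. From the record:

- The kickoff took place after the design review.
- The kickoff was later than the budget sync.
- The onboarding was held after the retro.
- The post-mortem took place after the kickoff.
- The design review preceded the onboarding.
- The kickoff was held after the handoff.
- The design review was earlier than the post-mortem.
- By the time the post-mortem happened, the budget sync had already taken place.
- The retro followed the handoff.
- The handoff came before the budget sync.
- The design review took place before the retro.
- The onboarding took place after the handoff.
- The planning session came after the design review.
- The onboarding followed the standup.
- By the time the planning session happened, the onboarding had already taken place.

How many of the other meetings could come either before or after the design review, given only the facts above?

3

Forced after the design review: the kickoff, the onboarding, the planning session, the post-mortem, and the retro.
That leaves the budget sync, the handoff, and the standup with no forced order relative to the design review — 3.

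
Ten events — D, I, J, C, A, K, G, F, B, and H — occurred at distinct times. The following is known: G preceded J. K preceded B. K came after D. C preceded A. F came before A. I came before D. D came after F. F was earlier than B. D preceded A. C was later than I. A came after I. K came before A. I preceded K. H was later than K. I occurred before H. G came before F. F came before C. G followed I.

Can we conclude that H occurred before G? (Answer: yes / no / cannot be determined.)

Tracing the constraints gives G → F → D → K → H, so G must come before H.
That means H cannot be before G.

no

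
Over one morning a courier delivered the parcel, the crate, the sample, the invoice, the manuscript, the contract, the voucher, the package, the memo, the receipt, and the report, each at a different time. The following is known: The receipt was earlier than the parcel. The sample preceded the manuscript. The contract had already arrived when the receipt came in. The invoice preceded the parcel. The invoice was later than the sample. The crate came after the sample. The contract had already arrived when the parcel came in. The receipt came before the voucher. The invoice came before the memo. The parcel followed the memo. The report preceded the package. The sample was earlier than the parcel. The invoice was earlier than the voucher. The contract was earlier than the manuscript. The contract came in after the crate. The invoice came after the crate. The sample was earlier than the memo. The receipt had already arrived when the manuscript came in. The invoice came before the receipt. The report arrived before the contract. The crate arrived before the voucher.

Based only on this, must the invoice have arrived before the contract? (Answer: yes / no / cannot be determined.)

No chain of stated constraints runs from the invoice to the contract, and none runs from the contract to the invoice either.
So the relative order of the invoice and the contract is not fixed by the given facts.

cannot be determined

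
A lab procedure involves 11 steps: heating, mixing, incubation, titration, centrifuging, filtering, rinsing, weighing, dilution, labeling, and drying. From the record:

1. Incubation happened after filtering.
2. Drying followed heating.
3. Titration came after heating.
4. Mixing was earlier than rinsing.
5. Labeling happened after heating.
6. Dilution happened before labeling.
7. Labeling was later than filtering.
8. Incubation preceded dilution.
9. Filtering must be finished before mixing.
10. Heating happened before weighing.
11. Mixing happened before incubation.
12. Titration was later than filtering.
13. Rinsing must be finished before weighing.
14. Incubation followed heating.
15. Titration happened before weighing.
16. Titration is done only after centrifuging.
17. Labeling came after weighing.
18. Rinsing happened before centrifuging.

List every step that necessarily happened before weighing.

Directly stated before weighing: heating, rinsing, and titration.
Centrifuging reaches weighing via centrifuging → titration → weighing.
Filtering reaches weighing via filtering → titration → weighing.
Mixing reaches weighing via mixing → rinsing → weighing.
No chain forces drying (or any of the others) ahead of weighing.

centrifuging, filtering, heating, mixing, rinsing, titration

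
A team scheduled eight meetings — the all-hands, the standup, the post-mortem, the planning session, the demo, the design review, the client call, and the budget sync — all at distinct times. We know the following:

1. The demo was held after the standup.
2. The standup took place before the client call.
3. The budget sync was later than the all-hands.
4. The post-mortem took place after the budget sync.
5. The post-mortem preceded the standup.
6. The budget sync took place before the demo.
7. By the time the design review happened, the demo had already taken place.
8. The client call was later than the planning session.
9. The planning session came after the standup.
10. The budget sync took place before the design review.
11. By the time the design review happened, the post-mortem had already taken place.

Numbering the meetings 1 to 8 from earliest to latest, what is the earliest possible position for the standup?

4

The all-hands, the budget sync, and the post-mortem must all come before the standup — 3 forced predecessors.
Nothing else is forced ahead of the standup, so its earliest slot is position 3 + 1 = 4.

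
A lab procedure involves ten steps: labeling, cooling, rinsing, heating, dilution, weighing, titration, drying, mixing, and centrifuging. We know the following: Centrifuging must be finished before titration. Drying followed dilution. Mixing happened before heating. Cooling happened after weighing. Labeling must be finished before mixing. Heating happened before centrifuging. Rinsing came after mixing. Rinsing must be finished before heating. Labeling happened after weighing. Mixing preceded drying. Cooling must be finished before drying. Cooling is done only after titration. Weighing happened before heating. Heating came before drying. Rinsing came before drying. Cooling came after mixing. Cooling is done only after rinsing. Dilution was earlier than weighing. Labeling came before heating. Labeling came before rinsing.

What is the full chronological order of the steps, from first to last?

dilution, weighing, labeling, mixing, rinsing, heating, centrifuging, titration, cooling, drying

The constraints fix every adjacent pair, so only one ordering works:
dilution → weighing → labeling → mixing → rinsing → heating → centrifuging → titration → cooling → drying.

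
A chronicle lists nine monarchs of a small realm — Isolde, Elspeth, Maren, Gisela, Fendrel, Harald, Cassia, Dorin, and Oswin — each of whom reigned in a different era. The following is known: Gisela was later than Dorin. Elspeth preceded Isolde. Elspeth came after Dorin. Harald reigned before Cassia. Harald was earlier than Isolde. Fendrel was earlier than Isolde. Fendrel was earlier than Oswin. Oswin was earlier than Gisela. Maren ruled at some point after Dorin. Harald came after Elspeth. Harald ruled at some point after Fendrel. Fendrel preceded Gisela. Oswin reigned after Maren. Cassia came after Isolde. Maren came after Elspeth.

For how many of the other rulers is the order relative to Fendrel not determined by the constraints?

Forced after Fendrel: Cassia, Gisela, Harald, Isolde, and Oswin.
That leaves Dorin, Elspeth, and Maren with no forced order relative to Fendrel — 3.

3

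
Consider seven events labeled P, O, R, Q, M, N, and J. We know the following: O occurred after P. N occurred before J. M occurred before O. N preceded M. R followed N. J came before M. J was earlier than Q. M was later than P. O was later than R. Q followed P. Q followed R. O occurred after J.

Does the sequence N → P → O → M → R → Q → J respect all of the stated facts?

The constraints require J before Q, but in the proposed sequence Q appears ahead of J. That one violation is enough.

no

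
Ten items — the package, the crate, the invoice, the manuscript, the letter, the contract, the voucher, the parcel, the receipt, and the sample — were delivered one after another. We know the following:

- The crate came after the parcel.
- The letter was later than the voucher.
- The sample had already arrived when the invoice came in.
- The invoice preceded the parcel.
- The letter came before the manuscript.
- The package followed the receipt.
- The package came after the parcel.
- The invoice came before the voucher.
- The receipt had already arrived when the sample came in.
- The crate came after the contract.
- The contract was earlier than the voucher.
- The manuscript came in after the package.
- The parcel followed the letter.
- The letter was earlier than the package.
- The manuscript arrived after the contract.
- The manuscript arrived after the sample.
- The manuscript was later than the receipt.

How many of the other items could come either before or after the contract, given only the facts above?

3

Forced after the contract: the crate, the letter, the manuscript, the package, the parcel, and the voucher.
That leaves the invoice, the receipt, and the sample with no forced order relative to the contract — 3.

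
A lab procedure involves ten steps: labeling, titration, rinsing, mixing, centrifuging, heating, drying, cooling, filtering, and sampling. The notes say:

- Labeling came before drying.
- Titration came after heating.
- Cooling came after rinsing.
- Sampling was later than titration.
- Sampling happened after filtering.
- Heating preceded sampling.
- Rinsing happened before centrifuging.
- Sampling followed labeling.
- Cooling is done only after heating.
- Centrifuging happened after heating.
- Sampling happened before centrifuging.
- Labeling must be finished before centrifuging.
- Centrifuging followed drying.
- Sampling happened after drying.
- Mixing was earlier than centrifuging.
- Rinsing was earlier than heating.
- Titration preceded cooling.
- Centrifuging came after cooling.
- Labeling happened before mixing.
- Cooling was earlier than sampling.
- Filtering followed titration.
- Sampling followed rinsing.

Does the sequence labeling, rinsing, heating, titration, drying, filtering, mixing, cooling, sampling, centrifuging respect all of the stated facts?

Check each stated constraint against the proposed order — e.g. rinsing is ahead of centrifuging; labeling is ahead of centrifuging. Every pair is in the required order; nothing is violated.

yes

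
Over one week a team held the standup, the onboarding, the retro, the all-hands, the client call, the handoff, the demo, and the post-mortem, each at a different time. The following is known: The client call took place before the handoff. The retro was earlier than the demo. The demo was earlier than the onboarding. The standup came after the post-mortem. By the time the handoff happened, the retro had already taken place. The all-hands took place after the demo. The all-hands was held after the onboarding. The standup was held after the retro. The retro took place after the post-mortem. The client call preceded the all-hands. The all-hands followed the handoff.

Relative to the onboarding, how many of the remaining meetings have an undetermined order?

Forced before the onboarding: the demo, the post-mortem, and the retro; forced after the onboarding: the all-hands.
That leaves the client call, the handoff, and the standup with no forced order relative to the onboarding — 3.

3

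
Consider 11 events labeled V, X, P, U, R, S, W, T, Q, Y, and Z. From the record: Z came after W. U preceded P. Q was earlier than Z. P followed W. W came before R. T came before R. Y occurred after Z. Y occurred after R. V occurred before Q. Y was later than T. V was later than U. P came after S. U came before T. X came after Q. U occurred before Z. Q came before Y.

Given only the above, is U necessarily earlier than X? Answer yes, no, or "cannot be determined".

yes

Chain the constraints: U → V → Q → X. Each link is directly stated, so U comes before X.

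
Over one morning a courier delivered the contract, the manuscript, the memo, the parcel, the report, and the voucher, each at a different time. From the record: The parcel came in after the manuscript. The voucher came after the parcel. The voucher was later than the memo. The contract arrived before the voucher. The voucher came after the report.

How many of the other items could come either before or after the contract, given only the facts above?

Forced after the contract: the voucher.
That leaves the manuscript, the memo, the parcel, and the report with no forced order relative to the contract — 4.

4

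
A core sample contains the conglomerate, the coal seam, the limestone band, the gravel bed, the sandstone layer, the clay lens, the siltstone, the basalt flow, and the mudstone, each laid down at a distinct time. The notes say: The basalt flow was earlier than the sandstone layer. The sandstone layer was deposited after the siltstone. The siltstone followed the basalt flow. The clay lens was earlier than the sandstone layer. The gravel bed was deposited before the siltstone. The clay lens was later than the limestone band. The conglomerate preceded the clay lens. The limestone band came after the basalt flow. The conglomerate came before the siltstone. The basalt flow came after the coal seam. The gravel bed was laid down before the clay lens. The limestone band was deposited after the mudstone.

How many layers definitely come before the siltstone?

Directly stated before the siltstone: the basalt flow, the conglomerate, and the gravel bed.
The coal seam reaches the siltstone via the coal seam → the basalt flow → the siltstone.
That's the basalt flow, the coal seam, the conglomerate, and the gravel bed — 4 in all.

4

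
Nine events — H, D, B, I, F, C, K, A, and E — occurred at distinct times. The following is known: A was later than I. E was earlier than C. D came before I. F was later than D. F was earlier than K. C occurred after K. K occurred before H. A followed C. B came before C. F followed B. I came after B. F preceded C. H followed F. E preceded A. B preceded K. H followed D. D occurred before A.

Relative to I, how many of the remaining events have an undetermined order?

Forced before I: B and D; forced after I: A.
That leaves C, E, F, H, and K with no forced order relative to I — 5.

5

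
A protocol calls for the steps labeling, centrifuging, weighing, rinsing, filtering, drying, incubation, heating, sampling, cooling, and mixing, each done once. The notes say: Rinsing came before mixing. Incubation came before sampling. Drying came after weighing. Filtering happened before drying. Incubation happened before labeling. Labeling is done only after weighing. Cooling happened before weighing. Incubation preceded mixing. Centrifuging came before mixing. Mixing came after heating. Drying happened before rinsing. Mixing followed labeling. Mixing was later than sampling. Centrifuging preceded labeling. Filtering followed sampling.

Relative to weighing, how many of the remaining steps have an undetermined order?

5

Forced before weighing: cooling; forced after weighing: drying, labeling, mixing, and rinsing.
That leaves centrifuging, filtering, heating, incubation, and sampling with no forced order relative to weighing — 5.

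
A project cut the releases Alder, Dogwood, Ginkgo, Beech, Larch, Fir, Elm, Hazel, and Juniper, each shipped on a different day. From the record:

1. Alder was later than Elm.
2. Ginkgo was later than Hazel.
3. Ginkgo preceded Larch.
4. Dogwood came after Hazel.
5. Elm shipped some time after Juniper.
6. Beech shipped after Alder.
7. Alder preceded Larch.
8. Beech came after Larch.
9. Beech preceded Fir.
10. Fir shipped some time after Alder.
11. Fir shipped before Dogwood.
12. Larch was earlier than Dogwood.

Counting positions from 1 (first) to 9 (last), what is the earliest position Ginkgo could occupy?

Hazel must come before Ginkgo — 1 forced predecessor.
Nothing else is forced ahead of Ginkgo, so its earliest slot is position 1 + 1 = 2.

2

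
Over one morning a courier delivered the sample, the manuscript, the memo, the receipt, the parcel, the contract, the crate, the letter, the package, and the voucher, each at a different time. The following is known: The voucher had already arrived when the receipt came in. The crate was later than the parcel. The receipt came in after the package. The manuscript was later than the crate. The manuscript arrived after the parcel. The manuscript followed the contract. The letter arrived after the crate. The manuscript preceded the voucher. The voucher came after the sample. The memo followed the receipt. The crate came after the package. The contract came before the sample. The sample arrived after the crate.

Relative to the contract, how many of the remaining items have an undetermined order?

4

Forced after the contract: the manuscript, the memo, the receipt, the sample, and the voucher.
That leaves the crate, the letter, the package, and the parcel with no forced order relative to the contract — 4.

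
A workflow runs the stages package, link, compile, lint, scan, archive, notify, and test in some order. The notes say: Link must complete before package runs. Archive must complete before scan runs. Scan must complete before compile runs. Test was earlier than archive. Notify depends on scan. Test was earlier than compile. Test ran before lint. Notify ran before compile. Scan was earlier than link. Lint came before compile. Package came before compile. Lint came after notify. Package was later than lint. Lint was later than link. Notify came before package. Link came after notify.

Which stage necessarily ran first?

Test has a chain of constraints placing it before every other stage, so test must be first.

test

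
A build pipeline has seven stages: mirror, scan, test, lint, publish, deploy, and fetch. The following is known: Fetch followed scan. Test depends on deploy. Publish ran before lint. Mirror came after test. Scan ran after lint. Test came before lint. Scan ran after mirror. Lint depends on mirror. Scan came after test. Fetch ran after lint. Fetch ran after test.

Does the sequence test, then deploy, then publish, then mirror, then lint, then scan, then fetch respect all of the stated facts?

no

The constraints require deploy before test, but in the proposed sequence test appears ahead of deploy. That one violation is enough.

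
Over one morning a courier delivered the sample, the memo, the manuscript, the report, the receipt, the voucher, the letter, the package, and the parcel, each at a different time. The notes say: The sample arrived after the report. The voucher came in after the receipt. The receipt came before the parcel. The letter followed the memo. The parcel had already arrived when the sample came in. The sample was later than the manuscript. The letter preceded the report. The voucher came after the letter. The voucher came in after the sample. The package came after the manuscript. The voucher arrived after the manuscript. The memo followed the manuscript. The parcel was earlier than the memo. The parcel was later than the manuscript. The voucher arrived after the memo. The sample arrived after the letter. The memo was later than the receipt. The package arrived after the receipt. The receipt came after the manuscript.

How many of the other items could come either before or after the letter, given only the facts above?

1

Forced before the letter: the manuscript, the memo, the parcel, and the receipt; forced after the letter: the report, the sample, and the voucher.
That leaves the package with no forced order relative to the letter — 1.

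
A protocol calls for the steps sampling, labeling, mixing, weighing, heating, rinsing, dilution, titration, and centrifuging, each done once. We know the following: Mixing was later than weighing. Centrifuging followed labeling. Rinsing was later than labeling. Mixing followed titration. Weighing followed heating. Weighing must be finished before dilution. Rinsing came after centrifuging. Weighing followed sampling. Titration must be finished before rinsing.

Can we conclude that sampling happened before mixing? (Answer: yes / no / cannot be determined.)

yes

Chain the constraints: sampling → weighing → mixing. Each link is directly stated, so sampling comes before mixing.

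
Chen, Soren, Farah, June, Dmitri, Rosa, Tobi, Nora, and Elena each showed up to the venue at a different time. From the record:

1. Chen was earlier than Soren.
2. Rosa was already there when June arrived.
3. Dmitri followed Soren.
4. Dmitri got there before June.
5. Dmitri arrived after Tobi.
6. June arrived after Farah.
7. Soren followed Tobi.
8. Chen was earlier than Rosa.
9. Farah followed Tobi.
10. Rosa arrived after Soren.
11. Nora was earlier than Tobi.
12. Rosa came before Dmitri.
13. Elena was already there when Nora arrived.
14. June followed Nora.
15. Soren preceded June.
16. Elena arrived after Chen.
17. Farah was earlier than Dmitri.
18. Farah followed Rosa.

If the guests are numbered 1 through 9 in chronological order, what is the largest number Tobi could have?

4

Tobi must come before Dmitri, Farah, June, Rosa, and Soren — 5 guests forced after them.
Everything else can be placed before Tobi in some valid order, so Tobi can sit as late as position 9 − 5 = 4.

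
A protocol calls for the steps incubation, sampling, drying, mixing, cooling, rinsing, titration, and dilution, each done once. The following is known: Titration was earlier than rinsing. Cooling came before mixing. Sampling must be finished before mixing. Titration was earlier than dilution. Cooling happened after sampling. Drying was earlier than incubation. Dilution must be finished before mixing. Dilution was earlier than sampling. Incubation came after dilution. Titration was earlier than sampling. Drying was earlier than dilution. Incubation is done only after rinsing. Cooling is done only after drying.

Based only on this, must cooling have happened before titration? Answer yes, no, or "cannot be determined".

Tracing the constraints gives titration → sampling → cooling, so titration must come before cooling.
That means cooling cannot be before titration.

no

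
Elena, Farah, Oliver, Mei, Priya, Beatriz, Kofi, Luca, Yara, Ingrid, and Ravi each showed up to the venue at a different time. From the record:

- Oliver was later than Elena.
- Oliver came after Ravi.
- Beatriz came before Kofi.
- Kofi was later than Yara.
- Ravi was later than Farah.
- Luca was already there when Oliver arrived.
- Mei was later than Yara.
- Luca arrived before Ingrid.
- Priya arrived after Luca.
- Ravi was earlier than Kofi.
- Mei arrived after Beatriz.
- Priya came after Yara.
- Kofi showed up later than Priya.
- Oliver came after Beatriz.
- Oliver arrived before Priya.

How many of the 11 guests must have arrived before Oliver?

5

Directly stated before Oliver: Beatriz, Elena, Luca, and Ravi.
Farah reaches Oliver via Farah → Ravi → Oliver.
No chain forces Ingrid (or any of the others) ahead of Oliver.
That's Beatriz, Elena, Farah, Luca, and Ravi — 5 in all.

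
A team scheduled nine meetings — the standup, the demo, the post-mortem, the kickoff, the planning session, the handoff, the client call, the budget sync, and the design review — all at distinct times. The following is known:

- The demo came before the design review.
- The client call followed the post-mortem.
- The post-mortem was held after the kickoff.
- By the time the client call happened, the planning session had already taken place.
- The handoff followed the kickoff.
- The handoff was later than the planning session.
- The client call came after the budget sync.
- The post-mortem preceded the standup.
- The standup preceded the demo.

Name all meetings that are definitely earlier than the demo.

the kickoff, the post-mortem, the standup

Directly stated before the demo: the standup.
The kickoff reaches the demo via the kickoff → the post-mortem → the standup → the demo.
The post-mortem reaches the demo via the post-mortem → the standup → the demo.
No chain forces the design review (or any of the others) ahead of the demo.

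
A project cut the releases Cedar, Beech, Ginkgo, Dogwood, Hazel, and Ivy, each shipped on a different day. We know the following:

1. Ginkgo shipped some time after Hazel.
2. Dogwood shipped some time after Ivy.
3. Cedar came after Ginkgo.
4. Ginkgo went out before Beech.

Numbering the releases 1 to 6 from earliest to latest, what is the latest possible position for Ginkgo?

4

Ginkgo must come before Beech and Cedar — 2 releases forced after it.
Everything else can be placed before Ginkgo in some valid order, so Ginkgo can sit as late as position 6 − 2 = 4.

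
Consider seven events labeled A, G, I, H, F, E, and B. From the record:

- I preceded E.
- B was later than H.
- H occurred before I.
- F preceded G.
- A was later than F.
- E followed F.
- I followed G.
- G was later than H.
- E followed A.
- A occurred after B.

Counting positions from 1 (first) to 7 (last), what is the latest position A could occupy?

A must come before E — 1 event forced after it.
Everything else can be placed before A in some valid order, so A can sit as late as position 7 − 1 = 6.

6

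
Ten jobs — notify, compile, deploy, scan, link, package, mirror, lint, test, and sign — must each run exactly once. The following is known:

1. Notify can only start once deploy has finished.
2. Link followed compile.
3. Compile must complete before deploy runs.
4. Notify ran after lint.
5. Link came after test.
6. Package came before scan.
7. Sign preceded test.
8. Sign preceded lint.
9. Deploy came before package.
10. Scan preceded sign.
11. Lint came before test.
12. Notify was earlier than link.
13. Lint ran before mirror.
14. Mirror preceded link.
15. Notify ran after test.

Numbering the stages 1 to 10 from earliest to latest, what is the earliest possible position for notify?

Compile, deploy, lint, package, scan, sign, and test must all come before notify — 7 forced predecessors.
Nothing else is forced ahead of notify, so its earliest slot is position 7 + 1 = 8.

8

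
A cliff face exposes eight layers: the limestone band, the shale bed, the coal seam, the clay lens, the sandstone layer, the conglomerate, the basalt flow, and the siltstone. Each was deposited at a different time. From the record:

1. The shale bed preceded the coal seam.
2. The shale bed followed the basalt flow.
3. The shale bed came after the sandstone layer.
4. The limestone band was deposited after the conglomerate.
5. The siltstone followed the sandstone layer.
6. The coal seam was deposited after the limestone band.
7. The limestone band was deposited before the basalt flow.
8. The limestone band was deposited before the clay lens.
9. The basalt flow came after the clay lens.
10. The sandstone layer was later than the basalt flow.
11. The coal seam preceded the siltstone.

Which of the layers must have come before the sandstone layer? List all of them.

the basalt flow, the clay lens, the conglomerate, the limestone band

Directly stated before the sandstone layer: the basalt flow.
The clay lens reaches the sandstone layer via the clay lens → the basalt flow → the sandstone layer.
The conglomerate reaches the sandstone layer via the conglomerate → the limestone band → the basalt flow → the sandstone layer.
The limestone band reaches the sandstone layer via the limestone band → the basalt flow → the sandstone layer.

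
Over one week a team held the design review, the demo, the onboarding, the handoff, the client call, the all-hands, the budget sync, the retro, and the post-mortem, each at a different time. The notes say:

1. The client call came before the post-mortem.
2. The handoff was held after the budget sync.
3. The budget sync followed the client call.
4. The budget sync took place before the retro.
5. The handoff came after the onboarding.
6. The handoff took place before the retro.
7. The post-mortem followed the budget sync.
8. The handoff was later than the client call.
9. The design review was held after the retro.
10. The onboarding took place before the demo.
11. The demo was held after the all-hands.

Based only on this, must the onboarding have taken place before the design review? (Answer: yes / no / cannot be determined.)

yes

Chain the constraints: the onboarding → the handoff → the retro → the design review. Each link is directly stated, so the onboarding comes before the design review.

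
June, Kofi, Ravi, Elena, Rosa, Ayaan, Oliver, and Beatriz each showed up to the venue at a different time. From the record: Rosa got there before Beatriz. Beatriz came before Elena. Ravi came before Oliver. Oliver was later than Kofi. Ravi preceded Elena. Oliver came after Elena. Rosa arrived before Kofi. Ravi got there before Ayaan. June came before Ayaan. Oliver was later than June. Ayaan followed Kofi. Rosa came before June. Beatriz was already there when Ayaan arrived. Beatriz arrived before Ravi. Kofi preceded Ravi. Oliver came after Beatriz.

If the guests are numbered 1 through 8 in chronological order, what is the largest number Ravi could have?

Ravi must come before Ayaan, Elena, and Oliver — 3 guests forced after them.
Everything else can be placed before Ravi in some valid order, so Ravi can sit as late as position 8 − 3 = 5.

5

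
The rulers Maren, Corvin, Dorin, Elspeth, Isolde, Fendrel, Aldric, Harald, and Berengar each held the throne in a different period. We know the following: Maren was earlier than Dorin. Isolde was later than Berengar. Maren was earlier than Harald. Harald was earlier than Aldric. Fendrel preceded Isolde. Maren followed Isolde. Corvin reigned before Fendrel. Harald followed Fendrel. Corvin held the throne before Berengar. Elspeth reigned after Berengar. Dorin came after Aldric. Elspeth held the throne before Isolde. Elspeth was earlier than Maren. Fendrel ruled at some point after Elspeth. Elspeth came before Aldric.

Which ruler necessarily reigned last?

Every other ruler has a chain of constraints placing them before Dorin, so Dorin is last.

Dorin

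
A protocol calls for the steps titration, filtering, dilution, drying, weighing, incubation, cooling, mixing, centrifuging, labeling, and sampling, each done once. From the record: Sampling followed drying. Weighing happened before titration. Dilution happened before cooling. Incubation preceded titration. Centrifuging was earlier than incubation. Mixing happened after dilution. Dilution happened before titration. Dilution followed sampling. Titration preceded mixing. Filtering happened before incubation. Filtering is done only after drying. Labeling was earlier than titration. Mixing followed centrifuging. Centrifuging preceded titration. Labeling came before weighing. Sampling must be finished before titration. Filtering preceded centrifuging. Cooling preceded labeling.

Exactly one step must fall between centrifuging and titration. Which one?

Tracing the constraints gives centrifuging → incubation → titration, so incubation sits after centrifuging and before titration.
No other step is forced both after centrifuging and before titration.

incubation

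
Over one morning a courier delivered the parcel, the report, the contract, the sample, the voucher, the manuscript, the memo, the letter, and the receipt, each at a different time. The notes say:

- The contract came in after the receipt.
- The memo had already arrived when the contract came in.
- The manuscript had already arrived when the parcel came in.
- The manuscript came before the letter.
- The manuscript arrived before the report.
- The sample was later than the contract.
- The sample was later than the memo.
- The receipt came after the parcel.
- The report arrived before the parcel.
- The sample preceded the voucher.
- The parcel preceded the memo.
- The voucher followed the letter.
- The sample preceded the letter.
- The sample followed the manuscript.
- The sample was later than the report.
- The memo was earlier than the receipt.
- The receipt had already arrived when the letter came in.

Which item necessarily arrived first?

The manuscript has a chain of constraints placing it before every other item, so the manuscript must be first.

the manuscript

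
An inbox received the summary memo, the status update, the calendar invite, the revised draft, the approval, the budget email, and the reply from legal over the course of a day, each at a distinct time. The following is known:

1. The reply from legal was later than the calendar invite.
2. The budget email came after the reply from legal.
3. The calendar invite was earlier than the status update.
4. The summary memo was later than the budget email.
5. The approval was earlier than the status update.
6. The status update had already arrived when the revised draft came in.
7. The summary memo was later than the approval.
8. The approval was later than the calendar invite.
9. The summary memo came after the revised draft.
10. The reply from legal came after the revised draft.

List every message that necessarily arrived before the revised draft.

Directly stated before the revised draft: the status update.
The approval reaches the revised draft via the approval → the status update → the revised draft.
The calendar invite reaches the revised draft via the calendar invite → the status update → the revised draft.
No chain forces the summary memo (or any of the others) ahead of the revised draft.

the approval, the calendar invite, the status update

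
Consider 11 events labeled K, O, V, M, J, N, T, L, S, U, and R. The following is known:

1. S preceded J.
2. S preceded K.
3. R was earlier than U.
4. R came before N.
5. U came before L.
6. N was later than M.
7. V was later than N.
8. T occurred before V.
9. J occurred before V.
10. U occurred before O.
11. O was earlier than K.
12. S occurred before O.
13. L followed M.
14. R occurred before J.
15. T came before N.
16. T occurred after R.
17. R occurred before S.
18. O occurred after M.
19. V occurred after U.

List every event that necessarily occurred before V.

Directly stated before V: J, N, T, and U.
M reaches V via M → N → V.
R reaches V via R → U → V.
S reaches V via S → J → V.
No chain forces O (or any of the others) ahead of V.

J, M, N, R, S, T, U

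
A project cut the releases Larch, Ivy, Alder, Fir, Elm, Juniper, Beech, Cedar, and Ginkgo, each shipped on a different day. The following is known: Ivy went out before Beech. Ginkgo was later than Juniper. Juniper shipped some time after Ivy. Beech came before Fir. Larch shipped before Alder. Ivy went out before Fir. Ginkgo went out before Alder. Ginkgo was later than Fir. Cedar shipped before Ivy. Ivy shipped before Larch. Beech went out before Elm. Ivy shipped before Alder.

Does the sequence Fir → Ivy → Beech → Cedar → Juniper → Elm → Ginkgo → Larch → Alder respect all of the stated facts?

no

The constraints require Beech before Fir, but in the proposed sequence Fir appears ahead of Beech. That one violation is enough.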